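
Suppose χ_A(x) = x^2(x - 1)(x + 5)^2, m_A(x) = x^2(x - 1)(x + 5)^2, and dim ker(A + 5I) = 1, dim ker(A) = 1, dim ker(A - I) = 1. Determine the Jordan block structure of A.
λ = -5: algebraic multiplicity 2 (exponent in χ_A), largest block size 2 (exponent in m_A), 1 block (geometric multiplicity). This forces block sizes [2].
λ = 0: algebraic multiplicity 2 (exponent in χ_A), largest block size 2 (exponent in m_A), 1 block (geometric multiplicity). This forces block sizes [2].
λ = 1: algebraic multiplicity 1 (exponent in χ_A), largest block size 1 (exponent in m_A), 1 block (geometric multiplicity). This forces block sizes [1].

Jordan blocks: (-5, 2), (0, 2), (1, 1)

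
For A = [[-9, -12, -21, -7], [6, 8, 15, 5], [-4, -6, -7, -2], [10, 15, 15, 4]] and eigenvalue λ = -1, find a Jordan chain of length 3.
v_1 = [[3, -2, 1, -2]]^T, v_2 = [[-7, 5, -2, 5]]^T, v_3 = [[3, -2, 0, 0]]^T

We seek v_1 ∈ ker((A + I)^3) \ ker((A + I)^2), then set v_{i+1} = (A + I) v_i.

One such chain is v_1 = [[3, -2, 1, -2]]^T, v_2 = [[-7, 5, -2, 5]]^T, v_3 = [[3, -2, 0, 0]]^T. Check: (A + I) v_3 = [[0, 0, 0, 0]]^T = 0.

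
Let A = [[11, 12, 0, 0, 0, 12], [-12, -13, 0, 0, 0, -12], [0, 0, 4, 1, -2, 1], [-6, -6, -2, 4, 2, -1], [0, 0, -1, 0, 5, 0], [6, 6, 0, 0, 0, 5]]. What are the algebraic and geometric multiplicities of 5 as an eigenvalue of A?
The characteristic polynomial is (x - 5)^2(x - 4)^2(x + 1)^2, so the factor x - 5 appears with exponent 2: the algebraic multiplicity is 2.

rank(A - 5I) = 4, so the eigenspace has dimension 6 - 4 = 2: the geometric multiplicity is 2.

algebraic multiplicity 2, geometric multiplicity 2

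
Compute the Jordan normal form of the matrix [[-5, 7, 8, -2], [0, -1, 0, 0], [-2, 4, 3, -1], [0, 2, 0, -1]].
The characteristic polynomial is det(xI - A) = (x + 1)^4, so the eigenvalues are -1 (algebraic multiplicity 4).

For λ = -1: rank(A + I) = 2, rank((A + I)^2) = 0. The eigenspace has dimension 4 - 2 = 2, so there are 2 Jordan blocks; the rank sequence gives block sizes [2, 2].

Assembling the blocks gives the Jordan form J above.

J = [[-1, 1, 0, 0], [0, -1, 0, 0], [0, 0, -1, 1], [0, 0, 0, -1]]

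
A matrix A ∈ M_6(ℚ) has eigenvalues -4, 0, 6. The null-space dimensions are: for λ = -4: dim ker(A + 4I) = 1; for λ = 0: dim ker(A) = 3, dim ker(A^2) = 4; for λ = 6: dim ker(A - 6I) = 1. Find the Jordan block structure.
λ = -4: successive nullity increments [1] count blocks of size ≥ k; block sizes are [1].
λ = 0: successive nullity increments [3, 1] count blocks of size ≥ k; block sizes are [2, 1, 1].
λ = 6: successive nullity increments [1] count blocks of size ≥ k; block sizes are [1].

Jordan blocks: (-4, 1), (0, 2), (0, 1), (0, 1), (6, 1)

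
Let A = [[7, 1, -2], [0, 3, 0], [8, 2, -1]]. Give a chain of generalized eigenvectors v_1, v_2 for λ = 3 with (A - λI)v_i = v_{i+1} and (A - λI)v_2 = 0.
We seek v_1 ∈ ker((A - 3I)^2) \ ker(A - 3I), then set v_{i+1} = (A - 3I) v_i.

One such chain is v_1 = [[1, 1, 2]]^T, v_2 = [[1, 0, 2]]^T. Check: (A - 3I) v_2 = [[0, 0, 0]]^T = 0.

v_1 = [[1, 1, 2]]^T, v_2 = [[1, 0, 2]]^T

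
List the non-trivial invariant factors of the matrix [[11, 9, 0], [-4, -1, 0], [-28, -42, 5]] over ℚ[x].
x - 5, (x - 5)^2

The Jordan structure of A has elementary divisors (x - 5)^2, (x - 5). Arranging the block sizes at each eigenvalue in decreasing order and taking row products gives the invariant factors.

Invariant factors (smallest first, each dividing the next): x - 5, (x - 5)^2.

Check: the last factor (x - 5)^2 is the minimal polynomial, and the product (x - 5)^3 is the characteristic polynomial.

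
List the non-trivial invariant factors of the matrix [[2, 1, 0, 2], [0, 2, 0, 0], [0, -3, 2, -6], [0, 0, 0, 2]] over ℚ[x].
x - 2, x - 2, (x - 2)^2

The Jordan structure of A has elementary divisors (x - 2)^2, (x - 2), (x - 2). Arranging the block sizes at each eigenvalue in decreasing order and taking row products gives the invariant factors.

Invariant factors (smallest first, each dividing the next): x - 2, x - 2, (x - 2)^2.

Check: the last factor (x - 2)^2 is the minimal polynomial, and the product (x - 2)^4 is the characteristic polynomial.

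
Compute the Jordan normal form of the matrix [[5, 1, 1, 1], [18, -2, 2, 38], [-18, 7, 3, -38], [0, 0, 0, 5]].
J = [[-4, 0, 0, 0], [0, 5, 1, 0], [0, 0, 5, 0], [0, 0, 0, 5]]

The characteristic polynomial is det(xI - A) = (x - 5)^3(x + 4), so the eigenvalues are -4 (algebraic multiplicity 1), 5 (algebraic multiplicity 3).

For λ = -4: algebraic multiplicity 1 gives one 1×1 block.

For λ = 5: rank(A - 5I) = 2, rank((A - 5I)^2) = 1. The eigenspace has dimension 4 - 2 = 2, so there are 2 Jordan blocks; the rank sequence gives block sizes [2, 1].

Assembling the blocks gives the Jordan form J above.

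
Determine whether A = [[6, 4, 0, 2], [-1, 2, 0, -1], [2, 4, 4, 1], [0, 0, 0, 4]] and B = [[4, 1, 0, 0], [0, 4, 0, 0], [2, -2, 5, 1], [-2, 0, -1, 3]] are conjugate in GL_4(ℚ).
Yes.

Two matrices over a field are similar if and only if they have the same invariant factors.

Both A and B have characteristic polynomial (x - 4)^4 and minimal polynomial (x - 4)^2. Computing further, both have invariant factors (x - 4)^2, (x - 4)^2. Hence A and B are similar.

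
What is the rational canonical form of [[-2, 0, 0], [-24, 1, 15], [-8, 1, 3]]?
The invariant factors of A (the non-unit diagonal entries of the Smith normal form of xI - A over ℚ[x]) are x + 2, (x - 6)(x + 2), each dividing the next. The characteristic polynomial is their product, (x - 6)(x + 2)^2.

The rational canonical form is the block-diagonal matrix of companion matrices C(f_i):
R = [[-2, 0, 0], [0, 0, 12], [0, 1, 4]].

R = [[-2, 0, 0], [0, 0, 12], [0, 1, 4]]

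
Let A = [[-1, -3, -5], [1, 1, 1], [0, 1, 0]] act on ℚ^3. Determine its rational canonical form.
The invariant factors of A (the non-unit diagonal entries of the Smith normal form of xI - A over ℚ[x]) are x^3 + x + 4, each dividing the next. The characteristic polynomial is their product, x^3 + x + 4.

The rational canonical form is the block-diagonal matrix of companion matrices C(f_i):
R = [[0, 0, -4], [1, 0, -1], [0, 1, 0]].

Note the characteristic polynomial does not split into linear factors over ℚ, so A has no Jordan form over ℚ; the rational canonical form exists over any field.

R = [[0, 0, -4], [1, 0, -1], [0, 1, 0]]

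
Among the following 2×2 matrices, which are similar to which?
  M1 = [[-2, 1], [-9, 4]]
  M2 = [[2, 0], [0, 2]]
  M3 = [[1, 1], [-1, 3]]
3 classes: {M1}, {M2}, {M3}

Characteristic polynomials: χ_{M1} = (x - 1)^2, χ_{M2} = (x - 2)^2, χ_{M3} = (x - 2)^2.

{M1}: invariant factors (x - 1)^2.

{M2}: invariant factors x - 2, x - 2.

{M3}: invariant factors (x - 2)^2.

Matrices are similar if and only if their invariant-factor lists agree; the partition into similarity classes is {M1}, {M2}, {M3}.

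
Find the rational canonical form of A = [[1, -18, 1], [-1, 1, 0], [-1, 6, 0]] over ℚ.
The invariant factors of A (the non-unit diagonal entries of the Smith normal form of xI - A over ℚ[x]) are (x - 5)(x^2 + 3x - 1), each dividing the next. The characteristic polynomial is their product, (x - 5)(x^2 + 3x - 1).

The rational canonical form is the block-diagonal matrix of companion matrices C(f_i):
R = [[0, 0, -5], [1, 0, 16], [0, 1, 2]].

Note the characteristic polynomial does not split into linear factors over ℚ, so A has no Jordan form over ℚ; the rational canonical form exists over any field.

R = [[0, 0, -5], [1, 0, 16], [0, 1, 2]]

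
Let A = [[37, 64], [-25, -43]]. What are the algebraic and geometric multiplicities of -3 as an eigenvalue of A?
algebraic multiplicity 2, geometric multiplicity 1

The characteristic polynomial is (x + 3)^2, so the factor x + 3 appears with exponent 2: the algebraic multiplicity is 2.

rank(A + 3I) = 1, so the eigenspace has dimension 2 - 1 = 1: the geometric multiplicity is 1.

Since 1 < 2, A is not diagonalizable.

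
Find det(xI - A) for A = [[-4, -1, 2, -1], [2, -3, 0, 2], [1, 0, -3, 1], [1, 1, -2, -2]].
xI - A = [[x + 4, 1, -2, 1], [-2, x + 3, 0, -2], [-1, 0, x + 3, -1], [-1, -1, 2, x + 2]].

Expanding det(xI - A) along the first row:
det(xI - A) = + (x + 4)·det([[x + 3, 0, -2], [0, x + 3, -1], [-1, 2, x + 2]]) - (1)·det([[-2, 0, -2], [-1, x + 3, -1], [-1, 2, x + 2]]) + (-2)·det([[-2, x + 3, -2], [-1, 0, -1], [-1, -1, x + 2]]) - (1)·det([[-2, x + 3, 0], [-1, 0, x + 3], [-1, -1, 2]]).

Evaluating gives χ_A(x) = x^4 + 12x^3 + 54x^2 + 108x + 81 = (x + 3)^4.

χ_A(x) = (x + 3)^4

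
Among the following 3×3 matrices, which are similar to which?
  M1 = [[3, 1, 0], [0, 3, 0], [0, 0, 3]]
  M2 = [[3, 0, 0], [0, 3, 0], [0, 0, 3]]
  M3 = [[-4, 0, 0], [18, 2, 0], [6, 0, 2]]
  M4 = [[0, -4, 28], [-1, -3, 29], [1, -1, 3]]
4 classes: {M1}, {M2}, {M3}, {M4}

Characteristic polynomials: χ_{M1} = (x - 3)^3, χ_{M2} = (x - 3)^3, χ_{M3} = (x - 2)^2(x + 4), χ_{M4} = (x - 2)^2(x + 4).

{M1}: invariant factors x - 3, (x - 3)^2.

{M2}: invariant factors x - 3, x - 3, x - 3.

{M3}: invariant factors x - 2, (x - 2)(x + 4).

{M4}: invariant factors (x - 2)^2(x + 4).

Matrices are similar if and only if their invariant-factor lists agree; the partition into similarity classes is {M1}, {M2}, {M3}, {M4}.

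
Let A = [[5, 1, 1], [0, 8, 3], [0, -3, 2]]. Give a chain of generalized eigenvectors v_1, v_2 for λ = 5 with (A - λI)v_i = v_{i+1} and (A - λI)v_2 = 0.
v_1 = [[0, -3, 4]]^T, v_2 = [[1, 3, -3]]^T

We seek v_1 ∈ ker((A - 5I)^2) \ ker(A - 5I), then set v_{i+1} = (A - 5I) v_i.

One such chain is v_1 = [[0, -3, 4]]^T, v_2 = [[1, 3, -3]]^T. Check: (A - 5I) v_2 = [[0, 0, 0]]^T = 0.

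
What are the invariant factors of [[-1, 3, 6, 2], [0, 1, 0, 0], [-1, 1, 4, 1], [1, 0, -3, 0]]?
(x - 1)^2, (x - 1)^2

The Jordan structure of A has elementary divisors (x - 1)^2, (x - 1)^2. Arranging the block sizes at each eigenvalue in decreasing order and taking row products gives the invariant factors.

Invariant factors (smallest first, each dividing the next): (x - 1)^2, (x - 1)^2.

Check: the last factor (x - 1)^2 is the minimal polynomial, and the product (x - 1)^4 is the characteristic polynomial.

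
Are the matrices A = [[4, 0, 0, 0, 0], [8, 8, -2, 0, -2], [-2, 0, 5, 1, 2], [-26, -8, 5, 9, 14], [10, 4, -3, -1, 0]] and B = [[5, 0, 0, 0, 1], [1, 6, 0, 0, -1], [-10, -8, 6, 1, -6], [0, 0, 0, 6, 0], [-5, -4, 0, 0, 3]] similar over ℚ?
Both have characteristic polynomial (x - 6)^3(x - 4)^2, but the minimal polynomial of A is (x - 6)^2(x - 4) while the minimal polynomial of B is (x - 6)^2(x - 4)^2. The minimal polynomial is a similarity invariant, so A and B are not similar.

No.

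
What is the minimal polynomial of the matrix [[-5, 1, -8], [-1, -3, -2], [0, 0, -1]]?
The characteristic polynomial factors as (x + 1)(x + 4)^2. The minimal polynomial is ∏(x - λ)^{k_λ} where k_λ is the size of the largest Jordan block at λ.

For λ = -4: rank(A + 4I) = 2, and the largest Jordan block has size 2 (the smallest k with rank((A + 4I)^k) = rank((A + 4I)^(k+1))).
For λ = -1: rank(A + I) = 2, and the largest Jordan block has size 1 (the smallest k with rank((A + I)^k) = rank((A + I)^(k+1))).

So m_A(x) = (x + 1)(x + 4)^2.

m_A(x) = (x + 1)(x + 4)^2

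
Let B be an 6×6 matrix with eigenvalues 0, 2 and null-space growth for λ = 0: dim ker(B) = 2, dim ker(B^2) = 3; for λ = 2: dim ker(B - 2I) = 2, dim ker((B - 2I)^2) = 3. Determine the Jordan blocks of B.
λ = 0: successive nullity increments [2, 1] count blocks of size ≥ k; block sizes are [2, 1].
λ = 2: successive nullity increments [2, 1] count blocks of size ≥ k; block sizes are [2, 1].

Jordan blocks: (0, 2), (0, 1), (2, 2), (2, 1)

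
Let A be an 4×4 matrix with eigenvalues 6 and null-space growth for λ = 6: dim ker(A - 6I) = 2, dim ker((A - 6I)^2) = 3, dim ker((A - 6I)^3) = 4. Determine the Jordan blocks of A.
λ = 6: successive nullity increments [2, 1, 1] count blocks of size ≥ k; block sizes are [3, 1].

Jordan blocks: (6, 3), (6, 1)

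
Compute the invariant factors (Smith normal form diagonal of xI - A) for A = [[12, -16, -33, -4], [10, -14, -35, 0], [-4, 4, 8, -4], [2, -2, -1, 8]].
x - 6, (x - 6)^2(x + 4)

The Jordan structure of A has elementary divisors (x + 4), (x - 6)^2, (x - 6). Arranging the block sizes at each eigenvalue in decreasing order and taking row products gives the invariant factors.

Invariant factors (smallest first, each dividing the next): x - 6, (x - 6)^2(x + 4).

Check: the last factor (x - 6)^2(x + 4) is the minimal polynomial, and the product (x - 6)^3(x + 4) is the characteristic polynomial.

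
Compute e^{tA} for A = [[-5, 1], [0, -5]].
e^{tA} = [[e^{-5*t}, t*e^{-5*t}], [0, e^{-5*t}]]

A has Jordan form J = [[-5, 1], [0, -5]] with A = PJP^{-1}, so e^{tA} = P e^{tJ} P^{-1}.

For a Jordan block J_k(λ), e^{tJ_k(λ)} = e^{λt} · (I + tN + t^2 N^2/2! + ... + t^{k-1} N^{k-1}/(k-1)!) where N is the nilpotent superdiagonal part.

Assembling the blocks and conjugating back gives the entries of e^{tA} as shown above.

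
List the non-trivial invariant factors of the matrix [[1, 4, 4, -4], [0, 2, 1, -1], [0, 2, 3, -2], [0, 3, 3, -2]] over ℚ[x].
The Jordan structure of A has elementary divisors (x - 1)^2, (x - 1), (x - 1). Arranging the block sizes at each eigenvalue in decreasing order and taking row products gives the invariant factors.

Invariant factors (smallest first, each dividing the next): x - 1, x - 1, (x - 1)^2.

Check: the last factor (x - 1)^2 is the minimal polynomial, and the product (x - 1)^4 is the characteristic polynomial.

x - 1, x - 1, (x - 1)^2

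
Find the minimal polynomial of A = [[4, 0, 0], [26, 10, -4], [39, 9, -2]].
The characteristic polynomial factors as (x - 4)^3. The minimal polynomial is ∏(x - λ)^{k_λ} where k_λ is the size of the largest Jordan block at λ.

For λ = 4: rank(A - 4I) = 1, and the largest Jordan block has size 2 (the smallest k with rank((A - 4I)^k) = rank((A - 4I)^(k+1))).

So m_A(x) = (x - 4)^2.

m_A(x) = (x - 4)^2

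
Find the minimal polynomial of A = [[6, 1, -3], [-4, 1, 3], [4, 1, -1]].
m_A(x) = (x - 2)^2

The characteristic polynomial factors as (x - 2)^3. The minimal polynomial is ∏(x - λ)^{k_λ} where k_λ is the size of the largest Jordan block at λ.

For λ = 2: rank(A - 2I) = 1, and the largest Jordan block has size 2 (the smallest k with rank((A - 2I)^k) = rank((A - 2I)^(k+1))).

So m_A(x) = (x - 2)^2.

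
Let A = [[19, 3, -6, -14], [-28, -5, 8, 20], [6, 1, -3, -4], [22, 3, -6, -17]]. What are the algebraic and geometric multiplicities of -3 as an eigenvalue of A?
algebraic multiplicity 1, geometric multiplicity 1

The characteristic polynomial is (x + 1)^3(x + 3), so the factor x + 3 appears with exponent 1: the algebraic multiplicity is 1.

rank(A + 3I) = 3, so the eigenspace has dimension 4 - 3 = 1: the geometric multiplicity is 1.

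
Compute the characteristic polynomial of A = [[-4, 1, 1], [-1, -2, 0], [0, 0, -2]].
χ_A(x) = (x + 2)(x + 3)^2

xI - A = [[x + 4, -1, -1], [1, x + 2, 0], [0, 0, x + 2]].

Expanding det(xI - A) along the first row:
det(xI - A) = + (x + 4)·det([[x + 2, 0], [0, x + 2]]) - (-1)·det([[1, 0], [0, x + 2]]) + (-1)·det([[1, x + 2], [0, 0]]).

Evaluating gives χ_A(x) = x^3 + 8x^2 + 21x + 18 = (x + 2)(x + 3)^2.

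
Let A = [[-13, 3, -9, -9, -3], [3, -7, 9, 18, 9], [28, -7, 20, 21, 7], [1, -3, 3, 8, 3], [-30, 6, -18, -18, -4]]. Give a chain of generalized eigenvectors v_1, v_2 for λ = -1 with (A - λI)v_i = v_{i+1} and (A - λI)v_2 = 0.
We seek v_1 ∈ ker((A + I)^2) \ ker(A + I), then set v_{i+1} = (A + I) v_i.

One such chain is v_1 = [[1, 0, -2, 0, 2]]^T, v_2 = [[0, 3, 0, 1, 0]]^T. Check: (A + I) v_2 = [[0, 0, 0, 0, 0]]^T = 0.

v_1 = [[1, 0, -2, 0, 2]]^T, v_2 = [[0, 3, 0, 1, 0]]^T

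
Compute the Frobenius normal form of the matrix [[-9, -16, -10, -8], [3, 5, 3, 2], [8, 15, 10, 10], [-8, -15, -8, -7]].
R = [[0, 0, 0, 5], [1, 0, 0, 3], [0, 1, 0, -2], [0, 0, 1, -1]]

The invariant factors of A (the non-unit diagonal entries of the Smith normal form of xI - A over ℚ[x]) are (x + 1)(x^3 + 2x - 5), each dividing the next. The characteristic polynomial is their product, (x + 1)(x^3 + 2x - 5).

The rational canonical form is the block-diagonal matrix of companion matrices C(f_i):
R = [[0, 0, 0, 5], [1, 0, 0, 3], [0, 1, 0, -2], [0, 0, 1, -1]].

Note the characteristic polynomial does not split into linear factors over ℚ, so A has no Jordan form over ℚ; the rational canonical form exists over any field.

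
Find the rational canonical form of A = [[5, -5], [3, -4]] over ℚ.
R = [[0, 5], [1, 1]]

The invariant factors of A (the non-unit diagonal entries of the Smith normal form of xI - A over ℚ[x]) are x^2 - x - 5, each dividing the next. The characteristic polynomial is their product, x^2 - x - 5.

The rational canonical form is the block-diagonal matrix of companion matrices C(f_i):
R = [[0, 5], [1, 1]].

Note the characteristic polynomial does not split into linear factors over ℚ, so A has no Jordan form over ℚ; the rational canonical form exists over any field.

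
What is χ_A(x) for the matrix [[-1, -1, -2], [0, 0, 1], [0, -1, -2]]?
xI - A = [[x + 1, 1, 2], [0, x, -1], [0, 1, x + 2]].

Expanding det(xI - A) along the first row:
det(xI - A) = + (x + 1)·det([[x, -1], [1, x + 2]]) - (1)·det([[0, -1], [0, x + 2]]) + (2)·det([[0, x], [0, 1]]).

Evaluating gives χ_A(x) = x^3 + 3x^2 + 3x + 1 = (x + 1)^3.

χ_A(x) = (x + 1)^3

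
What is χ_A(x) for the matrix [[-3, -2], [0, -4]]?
xI - A = [[x + 3, 2], [0, x + 4]].

Expanding det(xI - A) along the first row:
det(xI - A) = + (x + 3)·det([[x + 4]]) - (2)·det([[0]]).

Evaluating gives χ_A(x) = x^2 + 7x + 12 = (x + 3)(x + 4).

χ_A(x) = (x + 3)(x + 4)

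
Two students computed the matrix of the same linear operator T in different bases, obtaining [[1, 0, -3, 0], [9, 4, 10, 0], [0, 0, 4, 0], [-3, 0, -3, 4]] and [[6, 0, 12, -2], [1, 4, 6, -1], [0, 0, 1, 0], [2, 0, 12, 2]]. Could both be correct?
Yes.

Two matrices over a field are similar if and only if they have the same invariant factors.

Both A and B have characteristic polynomial (x - 4)^3(x - 1) and minimal polynomial (x - 4)^2(x - 1). Computing further, both have invariant factors x - 4, (x - 4)^2(x - 1). Hence A and B are similar.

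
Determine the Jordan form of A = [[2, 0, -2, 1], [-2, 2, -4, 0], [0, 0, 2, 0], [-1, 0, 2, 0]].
J = [[1, 1, 0, 0], [0, 1, 0, 0], [0, 0, 2, 0], [0, 0, 0, 2]]

The characteristic polynomial is det(xI - A) = (x - 2)^2(x - 1)^2, so the eigenvalues are 1 (algebraic multiplicity 2), 2 (algebraic multiplicity 2).

For λ = 1: rank(A - I) = 3, rank((A - I)^2) = 2. The eigenspace has dimension 4 - 3 = 1, so there is 1 Jordan block; the rank sequence gives block sizes [2].

For λ = 2: rank(A - 2I) = 2. The eigenspace has dimension 4 - 2 = 2, so there are 2 Jordan blocks; the rank sequence gives block sizes [1, 1].

Assembling the blocks gives the Jordan form J above.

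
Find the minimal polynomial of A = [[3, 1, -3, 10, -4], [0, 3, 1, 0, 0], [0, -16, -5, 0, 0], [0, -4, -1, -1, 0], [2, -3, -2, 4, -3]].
m_A(x) = (x - 1)(x + 1)^3

The characteristic polynomial factors as (x - 1)(x + 1)^4. The minimal polynomial is ∏(x - λ)^{k_λ} where k_λ is the size of the largest Jordan block at λ.

For λ = -1: rank(A + I) = 3, and the largest Jordan block has size 3 (the smallest k with rank((A + I)^k) = rank((A + I)^(k+1))).
For λ = 1: rank(A - I) = 4, and the largest Jordan block has size 1 (the smallest k with rank((A - I)^k) = rank((A - I)^(k+1))).

So m_A(x) = (x - 1)(x + 1)^3.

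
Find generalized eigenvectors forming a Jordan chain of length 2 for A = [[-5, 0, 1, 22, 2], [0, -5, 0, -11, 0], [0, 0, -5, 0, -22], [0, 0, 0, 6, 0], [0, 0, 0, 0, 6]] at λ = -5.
v_1 = [[3, 0, 1, 0, 0]]^T, v_2 = [[1, 0, 0, 0, 0]]^T

We seek v_1 ∈ ker((A + 5I)^2) \ ker(A + 5I), then set v_{i+1} = (A + 5I) v_i.

One such chain is v_1 = [[3, 0, 1, 0, 0]]^T, v_2 = [[1, 0, 0, 0, 0]]^T. Check: (A + 5I) v_2 = [[0, 0, 0, 0, 0]]^T = 0.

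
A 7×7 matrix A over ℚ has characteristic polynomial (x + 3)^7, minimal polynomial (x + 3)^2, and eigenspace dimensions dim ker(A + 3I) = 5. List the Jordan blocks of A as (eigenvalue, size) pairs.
Jordan blocks: (-3, 2), (-3, 2), (-3, 1), (-3, 1), (-3, 1)

λ = -3: algebraic multiplicity 7 (exponent in χ_A), largest block size 2 (exponent in m_A), 5 blocks (geometric multiplicity). These force block sizes [2, 2, 1, 1, 1].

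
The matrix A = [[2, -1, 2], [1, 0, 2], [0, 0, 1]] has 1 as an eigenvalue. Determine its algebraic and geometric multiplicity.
algebraic multiplicity 3, geometric multiplicity 2

The characteristic polynomial is (x - 1)^3, so the factor x - 1 appears with exponent 3: the algebraic multiplicity is 3.

rank(A - I) = 1, so the eigenspace has dimension 3 - 1 = 2: the geometric multiplicity is 2.

Since 2 < 3, A is not diagonalizable.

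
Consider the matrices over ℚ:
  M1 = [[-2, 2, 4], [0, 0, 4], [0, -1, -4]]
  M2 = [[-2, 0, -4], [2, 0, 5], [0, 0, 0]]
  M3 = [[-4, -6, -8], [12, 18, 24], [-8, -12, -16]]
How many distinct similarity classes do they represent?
3 classes: {M1}, {M2}, {M3}

Characteristic polynomials: χ_{M1} = (x + 2)^3, χ_{M2} = x^2(x + 2), χ_{M3} = x^2(x + 2).

{M1}: invariant factors x + 2, (x + 2)^2.

{M2}: invariant factors x^2(x + 2).

{M3}: invariant factors x, x(x + 2).

Matrices are similar if and only if their invariant-factor lists agree; the partition into similarity classes is {M1}, {M2}, {M3}.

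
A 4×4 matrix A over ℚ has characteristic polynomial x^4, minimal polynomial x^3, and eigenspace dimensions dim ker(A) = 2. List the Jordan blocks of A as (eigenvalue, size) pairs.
λ = 0: algebraic multiplicity 4 (exponent in χ_A), largest block size 3 (exponent in m_A), 2 blocks (geometric multiplicity). These force block sizes [3, 1].

Jordan blocks: (0, 3), (0, 1)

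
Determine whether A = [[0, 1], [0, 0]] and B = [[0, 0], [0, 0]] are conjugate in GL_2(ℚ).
No.

Both have characteristic polynomial x^2, but the minimal polynomial of A is x^2 while the minimal polynomial of B is x. The minimal polynomial is a similarity invariant, so A and B are not similar.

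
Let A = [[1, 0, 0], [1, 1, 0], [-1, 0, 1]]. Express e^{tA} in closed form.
e^{tA} = [[e^{t}, 0, 0], [t*e^{t}, e^{t}, 0], [-t*e^{t}, 0, e^{t}]]

A has Jordan form J = [[1, 1, 0], [0, 1, 0], [0, 0, 1]] with A = PJP^{-1}, so e^{tA} = P e^{tJ} P^{-1}.

For a Jordan block J_k(λ), e^{tJ_k(λ)} = e^{λt} · (I + tN + t^2 N^2/2! + ... + t^{k-1} N^{k-1}/(k-1)!) where N is the nilpotent superdiagonal part.

Assembling the blocks and conjugating back gives the entries of e^{tA} as shown above.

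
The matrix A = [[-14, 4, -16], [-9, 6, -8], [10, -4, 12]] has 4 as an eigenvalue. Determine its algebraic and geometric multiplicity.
The characteristic polynomial is (x - 4)^2(x + 4), so the factor x - 4 appears with exponent 2: the algebraic multiplicity is 2.

rank(A - 4I) = 2, so the eigenspace has dimension 3 - 2 = 1: the geometric multiplicity is 1.

Since 1 < 2, A is not diagonalizable.

algebraic multiplicity 2, geometric multiplicity 1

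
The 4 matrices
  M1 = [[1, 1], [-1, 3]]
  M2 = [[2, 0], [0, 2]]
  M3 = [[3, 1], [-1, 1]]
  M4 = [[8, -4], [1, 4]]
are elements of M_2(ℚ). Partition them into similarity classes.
Characteristic polynomials: χ_{M1} = (x - 2)^2, χ_{M2} = (x - 2)^2, χ_{M3} = (x - 2)^2, χ_{M4} = (x - 6)^2.

{M1, M3}: invariant factors (x - 2)^2.

{M2}: invariant factors x - 2, x - 2.

{M4}: invariant factors (x - 6)^2.

Matrices are similar if and only if their invariant-factor lists agree; the partition into similarity classes is {M1, M3}, {M2}, {M4}.

3 classes: {M1, M3}, {M2}, {M4}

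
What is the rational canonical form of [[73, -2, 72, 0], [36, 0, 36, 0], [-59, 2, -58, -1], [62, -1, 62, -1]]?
The invariant factors of A (the non-unit diagonal entries of the Smith normal form of xI - A over ℚ[x]) are x - 1, (x - 6)^2(x - 1), each dividing the next. The characteristic polynomial is their product, (x - 6)^2(x - 1)^2.

The rational canonical form is the block-diagonal matrix of companion matrices C(f_i):
R = [[1, 0, 0, 0], [0, 0, 0, 36], [0, 1, 0, -48], [0, 0, 1, 13]].

R = [[1, 0, 0, 0], [0, 0, 0, 36], [0, 1, 0, -48], [0, 0, 1, 13]]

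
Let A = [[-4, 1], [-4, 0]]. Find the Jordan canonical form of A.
The characteristic polynomial is det(xI - A) = (x + 2)^2, so the eigenvalues are -2 (algebraic multiplicity 2).

For λ = -2: rank(A + 2I) = 1, rank((A + 2I)^2) = 0. The eigenspace has dimension 2 - 1 = 1, so there is 1 Jordan block; the rank sequence gives block sizes [2].

Assembling the blocks gives the Jordan form J above.

J = [[-2, 1], [0, -2]]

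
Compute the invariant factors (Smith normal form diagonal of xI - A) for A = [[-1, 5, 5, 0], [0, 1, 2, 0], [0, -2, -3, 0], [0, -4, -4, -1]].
The Jordan structure of A has elementary divisors (x + 1)^2, (x + 1), (x + 1). Arranging the block sizes at each eigenvalue in decreasing order and taking row products gives the invariant factors.

Invariant factors (smallest first, each dividing the next): x + 1, x + 1, (x + 1)^2.

Check: the last factor (x + 1)^2 is the minimal polynomial, and the product (x + 1)^4 is the characteristic polynomial.

x + 1, x + 1, (x + 1)^2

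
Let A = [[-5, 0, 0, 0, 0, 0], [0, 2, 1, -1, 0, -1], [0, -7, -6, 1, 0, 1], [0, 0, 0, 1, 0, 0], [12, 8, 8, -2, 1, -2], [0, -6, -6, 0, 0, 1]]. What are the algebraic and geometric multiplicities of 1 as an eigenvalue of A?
algebraic multiplicity 4, geometric multiplicity 3

The characteristic polynomial is (x - 1)^4(x + 5)^2, so the factor x - 1 appears with exponent 4: the algebraic multiplicity is 4.

rank(A - I) = 3, so the eigenspace has dimension 6 - 3 = 3: the geometric multiplicity is 3.

Since 3 < 4, A is not diagonalizable.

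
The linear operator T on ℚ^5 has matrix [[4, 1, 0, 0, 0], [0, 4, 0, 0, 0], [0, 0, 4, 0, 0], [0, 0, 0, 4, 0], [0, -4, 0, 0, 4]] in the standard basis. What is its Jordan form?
The characteristic polynomial is det(xI - A) = (x - 4)^5, so the eigenvalues are 4 (algebraic multiplicity 5).

For λ = 4: rank(A - 4I) = 1, rank((A - 4I)^2) = 0. The eigenspace has dimension 5 - 1 = 4, so there are 4 Jordan blocks; the rank sequence gives block sizes [2, 1, 1, 1].

Assembling the blocks gives the Jordan form J above.

J = [[4, 1, 0, 0, 0], [0, 4, 0, 0, 0], [0, 0, 4, 0, 0], [0, 0, 0, 4, 0], [0, 0, 0, 0, 4]]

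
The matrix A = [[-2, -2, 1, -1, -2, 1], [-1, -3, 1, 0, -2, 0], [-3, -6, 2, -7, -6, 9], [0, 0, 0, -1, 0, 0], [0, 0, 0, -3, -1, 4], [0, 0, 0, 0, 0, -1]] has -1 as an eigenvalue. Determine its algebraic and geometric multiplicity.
The characteristic polynomial is (x + 1)^6, so the factor x + 1 appears with exponent 6: the algebraic multiplicity is 6.

rank(A + I) = 3, so the eigenspace has dimension 6 - 3 = 3: the geometric multiplicity is 3.

Since 3 < 6, A is not diagonalizable.

algebraic multiplicity 6, geometric multiplicity 3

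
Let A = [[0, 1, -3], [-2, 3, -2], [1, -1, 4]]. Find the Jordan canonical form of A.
The characteristic polynomial is det(xI - A) = (x - 3)^2(x - 1), so the eigenvalues are 1 (algebraic multiplicity 1), 3 (algebraic multiplicity 2).

For λ = 1: algebraic multiplicity 1 gives one 1×1 block.

For λ = 3: rank(A - 3I) = 2, rank((A - 3I)^2) = 1. The eigenspace has dimension 3 - 2 = 1, so there is 1 Jordan block; the rank sequence gives block sizes [2].

Assembling the blocks gives the Jordan form J above.

J = [[1, 0, 0], [0, 3, 1], [0, 0, 3]]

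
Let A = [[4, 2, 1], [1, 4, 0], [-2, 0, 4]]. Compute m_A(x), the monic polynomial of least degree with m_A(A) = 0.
The characteristic polynomial factors as (x - 4)^3. The minimal polynomial is ∏(x - λ)^{k_λ} where k_λ is the size of the largest Jordan block at λ.

For λ = 4: rank(A - 4I) = 2, and the largest Jordan block has size 3 (the smallest k with rank((A - 4I)^k) = rank((A - 4I)^(k+1))).

So m_A(x) = (x - 4)^3.

m_A(x) = (x - 4)^3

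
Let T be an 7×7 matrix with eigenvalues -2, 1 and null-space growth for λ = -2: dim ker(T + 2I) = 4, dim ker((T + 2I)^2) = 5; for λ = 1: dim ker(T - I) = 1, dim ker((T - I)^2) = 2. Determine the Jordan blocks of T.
Jordan blocks: (-2, 2), (-2, 1), (-2, 1), (-2, 1), (1, 2)

λ = -2: successive nullity increments [4, 1] count blocks of size ≥ k; block sizes are [2, 1, 1, 1].
λ = 1: successive nullity increments [1, 1] count blocks of size ≥ k; block sizes are [2].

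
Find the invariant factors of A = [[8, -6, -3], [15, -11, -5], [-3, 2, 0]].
x + 1, (x + 1)^2

The Jordan structure of A has elementary divisors (x + 1)^2, (x + 1). Arranging the block sizes at each eigenvalue in decreasing order and taking row products gives the invariant factors.

Invariant factors (smallest first, each dividing the next): x + 1, (x + 1)^2.

Check: the last factor (x + 1)^2 is the minimal polynomial, and the product (x + 1)^3 is the characteristic polynomial.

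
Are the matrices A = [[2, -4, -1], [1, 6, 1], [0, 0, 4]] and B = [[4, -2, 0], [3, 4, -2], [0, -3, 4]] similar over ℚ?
Yes.

Two matrices over a field are similar if and only if they have the same invariant factors.

Both A and B have characteristic polynomial (x - 4)^3 and minimal polynomial (x - 4)^3. Computing further, both have invariant factors (x - 4)^3. Hence A and B are similar.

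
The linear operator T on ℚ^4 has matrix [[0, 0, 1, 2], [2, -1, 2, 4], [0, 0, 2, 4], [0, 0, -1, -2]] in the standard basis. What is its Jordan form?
J = [[-1, 0, 0, 0], [0, 0, 1, 0], [0, 0, 0, 0], [0, 0, 0, 0]]

The characteristic polynomial is det(xI - A) = x^3(x + 1), so the eigenvalues are -1 (algebraic multiplicity 1), 0 (algebraic multiplicity 3).

For λ = -1: algebraic multiplicity 1 gives one 1×1 block.

For λ = 0: rank(A) = 2, rank(A^2) = 1. The eigenspace has dimension 4 - 2 = 2, so there are 2 Jordan blocks; the rank sequence gives block sizes [2, 1].

Assembling the blocks gives the Jordan form J above.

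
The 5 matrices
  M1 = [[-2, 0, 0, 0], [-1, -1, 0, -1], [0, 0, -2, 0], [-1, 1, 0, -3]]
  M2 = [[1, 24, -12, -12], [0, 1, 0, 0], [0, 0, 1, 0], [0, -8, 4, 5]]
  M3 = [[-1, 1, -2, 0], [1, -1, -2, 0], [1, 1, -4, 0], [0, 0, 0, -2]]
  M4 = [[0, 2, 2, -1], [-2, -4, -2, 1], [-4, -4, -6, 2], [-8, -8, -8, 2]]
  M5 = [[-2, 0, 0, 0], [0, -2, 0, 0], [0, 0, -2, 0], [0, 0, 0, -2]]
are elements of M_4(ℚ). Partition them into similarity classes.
Characteristic polynomials: χ_{M1} = (x + 2)^4, χ_{M2} = (x - 5)(x - 1)^3, χ_{M3} = (x + 2)^4, χ_{M4} = (x + 2)^4, χ_{M5} = (x + 2)^4.

{M1, M3, M4}: invariant factors x + 2, x + 2, (x + 2)^2.

{M2}: invariant factors x - 1, x - 1, (x - 5)(x - 1).

{M5}: invariant factors x + 2, x + 2, x + 2, x + 2.

Matrices are similar if and only if their invariant-factor lists agree; the partition into similarity classes is {M1, M3, M4}, {M2}, {M5}.

3 classes: {M1, M3, M4}, {M2}, {M5}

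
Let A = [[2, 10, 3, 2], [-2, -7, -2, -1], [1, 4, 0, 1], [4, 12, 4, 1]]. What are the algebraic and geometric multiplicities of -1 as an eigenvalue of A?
algebraic multiplicity 4, geometric multiplicity 2

The characteristic polynomial is (x + 1)^4, so the factor x + 1 appears with exponent 4: the algebraic multiplicity is 4.

rank(A + I) = 2, so the eigenspace has dimension 4 - 2 = 2: the geometric multiplicity is 2.

Since 2 < 4, A is not diagonalizable.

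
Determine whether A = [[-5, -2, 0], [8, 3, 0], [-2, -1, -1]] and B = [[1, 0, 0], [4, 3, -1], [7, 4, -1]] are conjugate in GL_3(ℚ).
No.

trace(A) = -3 but trace(B) = 3. The trace is a similarity invariant, so A and B are not similar.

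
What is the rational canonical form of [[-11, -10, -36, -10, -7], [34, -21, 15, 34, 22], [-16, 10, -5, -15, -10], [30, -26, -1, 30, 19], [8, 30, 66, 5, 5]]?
The invariant factors of A (the non-unit diagonal entries of the Smith normal form of xI - A over ℚ[x]) are x + 3, (x - 2)(x - 1)^2(x + 3), each dividing the next. The characteristic polynomial is their product, (x - 2)(x - 1)^2(x + 3)^2.

The rational canonical form is the block-diagonal matrix of companion matrices C(f_i):
R = [[-3, 0, 0, 0, 0], [0, 0, 0, 0, 6], [0, 1, 0, 0, -13], [0, 0, 1, 0, 7], [0, 0, 0, 1, 1]].

R = [[-3, 0, 0, 0, 0], [0, 0, 0, 0, 6], [0, 1, 0, 0, -13], [0, 0, 1, 0, 7], [0, 0, 0, 1, 1]]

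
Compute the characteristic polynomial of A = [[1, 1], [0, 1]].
χ_A(x) = (x - 1)^2

xI - A = [[x - 1, -1], [0, x - 1]].

Expanding det(xI - A) along the first row:
det(xI - A) = + (x - 1)·det([[x - 1]]) - (-1)·det([[0]]).

Evaluating gives χ_A(x) = x^2 - 2x + 1 = (x - 1)^2.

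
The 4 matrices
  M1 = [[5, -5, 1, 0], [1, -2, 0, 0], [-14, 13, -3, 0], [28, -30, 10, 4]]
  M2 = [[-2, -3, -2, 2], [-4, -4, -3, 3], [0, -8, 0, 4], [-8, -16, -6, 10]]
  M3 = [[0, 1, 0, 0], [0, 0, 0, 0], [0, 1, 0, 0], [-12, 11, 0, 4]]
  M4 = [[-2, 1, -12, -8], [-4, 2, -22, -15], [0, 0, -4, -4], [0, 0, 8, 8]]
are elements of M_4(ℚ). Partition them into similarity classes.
2 classes: {M1, M2, M4}, {M3}

Characteristic polynomials: χ_{M1} = x^3(x - 4), χ_{M2} = x^3(x - 4), χ_{M3} = x^3(x - 4), χ_{M4} = x^3(x - 4).

{M1, M2, M4}: invariant factors x^3(x - 4).

{M3}: invariant factors x, x^2(x - 4).

Matrices are similar if and only if their invariant-factor lists agree; the partition into similarity classes is {M1, M2, M4}, {M3}.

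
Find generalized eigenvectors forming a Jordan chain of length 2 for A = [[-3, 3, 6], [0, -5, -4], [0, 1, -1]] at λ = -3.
We seek v_1 ∈ ker((A + 3I)^2) \ ker(A + 3I), then set v_{i+1} = (A + 3I) v_i.

One such chain is v_1 = [[0, 1, 0]]^T, v_2 = [[3, -2, 1]]^T. Check: (A + 3I) v_2 = [[0, 0, 0]]^T = 0.

v_1 = [[0, 1, 0]]^T, v_2 = [[3, -2, 1]]^T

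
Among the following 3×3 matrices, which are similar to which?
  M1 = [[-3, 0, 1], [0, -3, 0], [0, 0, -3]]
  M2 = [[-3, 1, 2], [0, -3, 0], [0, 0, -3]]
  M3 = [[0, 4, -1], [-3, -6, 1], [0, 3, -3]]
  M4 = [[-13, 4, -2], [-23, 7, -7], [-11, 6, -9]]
3 classes: {M1, M2}, {M3}, {M4}

Characteristic polynomials: χ_{M1} = (x + 3)^3, χ_{M2} = (x + 3)^3, χ_{M3} = (x + 3)^3, χ_{M4} = (x + 5)^3.

{M1, M2}: invariant factors x + 3, (x + 3)^2.

{M3}: invariant factors (x + 3)^3.

{M4}: invariant factors (x + 5)^3.

Matrices are similar if and only if their invariant-factor lists agree; the partition into similarity classes is {M1, M2}, {M3}, {M4}.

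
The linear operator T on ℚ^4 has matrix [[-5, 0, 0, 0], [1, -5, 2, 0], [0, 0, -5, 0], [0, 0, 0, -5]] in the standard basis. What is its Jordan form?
The characteristic polynomial is det(xI - A) = (x + 5)^4, so the eigenvalues are -5 (algebraic multiplicity 4).

For λ = -5: rank(A + 5I) = 1, rank((A + 5I)^2) = 0. The eigenspace has dimension 4 - 1 = 3, so there are 3 Jordan blocks; the rank sequence gives block sizes [2, 1, 1].

Assembling the blocks gives the Jordan form J above.

J = [[-5, 1, 0, 0], [0, -5, 0, 0], [0, 0, -5, 0], [0, 0, 0, -5]]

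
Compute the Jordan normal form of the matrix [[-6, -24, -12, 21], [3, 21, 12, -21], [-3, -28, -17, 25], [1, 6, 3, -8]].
The characteristic polynomial is det(xI - A) = (x + 2)^2(x + 3)^2, so the eigenvalues are -3 (algebraic multiplicity 2), -2 (algebraic multiplicity 2).

For λ = -3: rank(A + 3I) = 2. The eigenspace has dimension 4 - 2 = 2, so there are 2 Jordan blocks; the rank sequence gives block sizes [1, 1].

For λ = -2: rank(A + 2I) = 3, rank((A + 2I)^2) = 2. The eigenspace has dimension 4 - 3 = 1, so there is 1 Jordan block; the rank sequence gives block sizes [2].

Assembling the blocks gives the Jordan form J above.

J = [[-3, 0, 0, 0], [0, -3, 0, 0], [0, 0, -2, 1], [0, 0, 0, -2]]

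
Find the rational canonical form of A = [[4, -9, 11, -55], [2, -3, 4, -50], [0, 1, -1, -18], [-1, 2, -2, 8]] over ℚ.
The invariant factors of A (the non-unit diagonal entries of the Smith normal form of xI - A over ℚ[x]) are (x^2 - 4x - 3)^2, each dividing the next. The characteristic polynomial is their product, (x^2 - 4x - 3)^2.

The rational canonical form is the block-diagonal matrix of companion matrices C(f_i):
R = [[0, 0, 0, -9], [1, 0, 0, -24], [0, 1, 0, -10], [0, 0, 1, 8]].

Note the characteristic polynomial does not split into linear factors over ℚ, so A has no Jordan form over ℚ; the rational canonical form exists over any field.

R = [[0, 0, 0, -9], [1, 0, 0, -24], [0, 1, 0, -10], [0, 0, 1, 8]]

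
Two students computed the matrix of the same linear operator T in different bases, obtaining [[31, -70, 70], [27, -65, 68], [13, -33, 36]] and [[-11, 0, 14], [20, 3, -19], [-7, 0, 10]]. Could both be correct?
Yes.

Two matrices over a field are similar if and only if they have the same invariant factors.

Both A and B have characteristic polynomial (x - 3)^2(x + 4) and minimal polynomial (x - 3)^2(x + 4). Computing further, both have invariant factors (x - 3)^2(x + 4). Hence A and B are similar.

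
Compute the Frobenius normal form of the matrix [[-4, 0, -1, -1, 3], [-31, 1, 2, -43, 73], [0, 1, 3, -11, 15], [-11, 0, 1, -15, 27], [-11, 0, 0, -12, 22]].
The invariant factors of A (the non-unit diagonal entries of the Smith normal form of xI - A over ℚ[x]) are (x + 1)(x^2 - 4x + 2)^2, each dividing the next. The characteristic polynomial is their product, (x + 1)(x^2 - 4x + 2)^2.

The rational canonical form is the block-diagonal matrix of companion matrices C(f_i):
R = [[0, 0, 0, 0, -4], [1, 0, 0, 0, 12], [0, 1, 0, 0, -4], [0, 0, 1, 0, -12], [0, 0, 0, 1, 7]].

Note the characteristic polynomial does not split into linear factors over ℚ, so A has no Jordan form over ℚ; the rational canonical form exists over any field.

R = [[0, 0, 0, 0, -4], [1, 0, 0, 0, 12], [0, 1, 0, 0, -4], [0, 0, 1, 0, -12], [0, 0, 0, 1, 7]]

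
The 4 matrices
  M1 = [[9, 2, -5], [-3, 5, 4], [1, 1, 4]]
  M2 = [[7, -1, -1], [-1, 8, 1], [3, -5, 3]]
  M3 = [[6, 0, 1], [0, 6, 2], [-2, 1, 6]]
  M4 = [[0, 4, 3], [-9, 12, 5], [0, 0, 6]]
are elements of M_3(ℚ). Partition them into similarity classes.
Characteristic polynomials: χ_{M1} = (x - 6)^3, χ_{M2} = (x - 6)^3, χ_{M3} = (x - 6)^3, χ_{M4} = (x - 6)^3.

{M1, M2, M3, M4}: invariant factors (x - 6)^3.

Matrices are similar if and only if their invariant-factor lists agree; the partition into similarity classes is {M1, M2, M3, M4}.

1 class: {M1, M2, M3, M4}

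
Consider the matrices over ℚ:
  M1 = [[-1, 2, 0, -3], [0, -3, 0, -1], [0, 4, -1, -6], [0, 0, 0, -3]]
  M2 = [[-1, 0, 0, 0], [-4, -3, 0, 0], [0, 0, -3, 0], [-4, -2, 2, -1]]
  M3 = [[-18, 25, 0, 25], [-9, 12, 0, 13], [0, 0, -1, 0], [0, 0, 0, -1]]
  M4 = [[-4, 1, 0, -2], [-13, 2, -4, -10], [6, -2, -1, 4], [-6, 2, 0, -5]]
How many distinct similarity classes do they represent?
2 classes: {M1, M3, M4}, {M2}

Characteristic polynomials: χ_{M1} = (x + 1)^2(x + 3)^2, χ_{M2} = (x + 1)^2(x + 3)^2, χ_{M3} = (x + 1)^2(x + 3)^2, χ_{M4} = (x + 1)^2(x + 3)^2.

{M1, M3, M4}: invariant factors x + 1, (x + 1)(x + 3)^2.

{M2}: invariant factors (x + 1)(x + 3), (x + 1)(x + 3).

Matrices are similar if and only if their invariant-factor lists agree; the partition into similarity classes is {M1, M3, M4}, {M2}.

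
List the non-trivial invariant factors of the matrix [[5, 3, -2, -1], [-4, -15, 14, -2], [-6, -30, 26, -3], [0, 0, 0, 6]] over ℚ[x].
(x - 6)^2(x - 5)^2

The Jordan structure of A has elementary divisors (x - 5)^2, (x - 6)^2. Arranging the block sizes at each eigenvalue in decreasing order and taking row products gives the invariant factors.

Invariant factors (smallest first, each dividing the next): (x - 6)^2(x - 5)^2.

Check: the last factor (x - 6)^2(x - 5)^2 is the minimal polynomial, and the product (x - 6)^2(x - 5)^2 is the characteristic polynomial.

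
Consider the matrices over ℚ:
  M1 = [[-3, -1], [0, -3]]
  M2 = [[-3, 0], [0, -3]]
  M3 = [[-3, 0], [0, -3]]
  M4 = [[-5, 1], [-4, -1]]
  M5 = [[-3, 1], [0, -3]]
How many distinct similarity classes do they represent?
Characteristic polynomials: χ_{M1} = (x + 3)^2, χ_{M2} = (x + 3)^2, χ_{M3} = (x + 3)^2, χ_{M4} = (x + 3)^2, χ_{M5} = (x + 3)^2.

{M1, M4, M5}: invariant factors (x + 3)^2.

{M2, M3}: invariant factors x + 3, x + 3.

Matrices are similar if and only if their invariant-factor lists agree; the partition into similarity classes is {M1, M4, M5}, {M2, M3}.

2 classes: {M1, M4, M5}, {M2, M3}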